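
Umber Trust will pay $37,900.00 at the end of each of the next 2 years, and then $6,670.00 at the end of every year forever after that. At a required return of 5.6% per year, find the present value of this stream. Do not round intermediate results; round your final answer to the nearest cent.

PV of 2-year annuity: $37,900.00 × [1 − (1+0.056)^−2] / 0.056 = 69877.03742
Perpetuity value at year 2: $6,670.00 / 0.056 = 119107.14286
PV of perpetuity: 119107.14286 / (1+0.056)^2 = 106809.52176
Total PV = 69877.03742 + 106809.52176 = 176686.55918

$176686.56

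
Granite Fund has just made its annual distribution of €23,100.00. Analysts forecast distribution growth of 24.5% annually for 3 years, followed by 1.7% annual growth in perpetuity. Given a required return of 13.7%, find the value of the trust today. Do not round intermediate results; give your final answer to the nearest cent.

D_1 = 28759.50000
D_2 = 35805.57750
D_3 = 44577.94399
Terminal value at year 3: TV = D_3×(1+g_2)/(r−g_2) = 45335.76904/0.12 = 377798.07529
P_0 = D_1/(1+r)^1 + D_2/(1+r)^2 + D_3/(1+r)^3 + TV/(1+r)^3
    = 25294.19525 + 27696.81010 + 30327.64167 + 257026.76315 = 340345.41017

€340345.41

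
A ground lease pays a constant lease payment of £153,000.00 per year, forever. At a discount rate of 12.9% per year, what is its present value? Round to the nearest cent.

Level perpetuity: PV = C / r = £153,000.00 / 0.129 = £1,186,046.51

£1186046.51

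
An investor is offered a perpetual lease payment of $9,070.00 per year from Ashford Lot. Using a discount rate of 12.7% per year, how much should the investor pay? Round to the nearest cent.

Level perpetuity: PV = C / r = $9,070.00 / 0.127 = $71,417.32

$71417.32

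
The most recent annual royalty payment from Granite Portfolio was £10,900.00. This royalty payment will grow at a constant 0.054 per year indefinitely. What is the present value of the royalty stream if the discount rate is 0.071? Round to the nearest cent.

D₁ = D₀ × (1 + g) = £10,900.00 × 1.054 = £11,488.6000
Growing perpetuity: P = D₁ / (r − g) = £11,488.6000 / (0.071 − 0.054) = £675,800.00

£675800.00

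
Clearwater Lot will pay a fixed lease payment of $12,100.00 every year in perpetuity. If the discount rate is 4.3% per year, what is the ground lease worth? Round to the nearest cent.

Level perpetuity: PV = C / r = $12,100.00 / 0.043 = $281,395.35

$281395.35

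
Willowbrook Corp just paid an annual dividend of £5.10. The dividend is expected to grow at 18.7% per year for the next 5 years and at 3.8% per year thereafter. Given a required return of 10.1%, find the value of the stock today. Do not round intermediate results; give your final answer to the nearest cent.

D_1 = 6.05370
D_2 = 7.18574
D_3 = 8.52948
D_4 = 10.12449
D_5 = 12.01777
Terminal value at year 5: TV = D_5×(1+g_2)/(r−g_2) = 12.47444/0.063 = 198.00701
P_0 = D_1/(1+r)^1 + D_2/(1+r)^2 + D_3/(1+r)^3 + D_4/(1+r)^4 + D_5/(1+r)^5 + TV/(1+r)^5
    = 5.49837 + 5.92785 + 6.39088 + 6.89007 + 7.42826 + 122.38945 = 154.52487

£154.52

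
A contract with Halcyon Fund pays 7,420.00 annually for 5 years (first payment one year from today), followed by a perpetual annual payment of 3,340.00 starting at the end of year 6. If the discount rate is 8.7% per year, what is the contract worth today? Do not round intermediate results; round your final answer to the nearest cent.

54384.89

PV of 5-year annuity: 7,420.00 × [1 − (1+0.087)^−5] / 0.087 = 29087.27652
Perpetuity value at year 5: 3,340.00 / 0.087 = 38390.80460
PV of perpetuity: 38390.80460 / (1+0.087)^5 = 25297.61004
Total PV = 29087.27652 + 25297.61004 = 54384.88657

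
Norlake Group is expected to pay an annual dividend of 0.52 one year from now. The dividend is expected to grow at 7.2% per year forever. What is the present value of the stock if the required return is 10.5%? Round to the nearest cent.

15.76

Growing perpetuity: P = D₁ / (r − g) = 0.5200 / (0.105 − 0.072) = 15.76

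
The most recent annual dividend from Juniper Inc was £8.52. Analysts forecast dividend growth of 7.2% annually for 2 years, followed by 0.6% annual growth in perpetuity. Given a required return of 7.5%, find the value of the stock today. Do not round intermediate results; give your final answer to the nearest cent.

D_1 = 9.13344
D_2 = 9.79105
Terminal value at year 2: TV = D_2×(1+g_2)/(r−g_2) = 9.84979/0.069 = 142.75064
P_0 = D_1/(1+r)^1 + D_2/(1+r)^2 + TV/(1+r)^2
    = 8.49622 + 8.47251 + 123.52678 = 140.49552

£140.50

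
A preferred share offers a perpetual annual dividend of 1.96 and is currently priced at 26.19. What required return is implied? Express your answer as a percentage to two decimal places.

7.48%

P = C/r ⇒ r = C/P = 1.96/26.19 = 0.074838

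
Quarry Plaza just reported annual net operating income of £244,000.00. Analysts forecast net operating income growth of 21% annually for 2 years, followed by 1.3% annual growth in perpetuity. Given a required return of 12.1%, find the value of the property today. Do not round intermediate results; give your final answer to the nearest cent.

£3214113.72

D_1 = 295240.00000
D_2 = 357240.40000
Terminal value at year 2: TV = D_2×(1+g_2)/(r−g_2) = 361884.52520/0.108 = 3350782.64074
P_0 = D_1/(1+r)^1 + D_2/(1+r)^2 + TV/(1+r)^2
    = 263371.98930 + 284281.98666 + 2666459.74526 = 3214113.72121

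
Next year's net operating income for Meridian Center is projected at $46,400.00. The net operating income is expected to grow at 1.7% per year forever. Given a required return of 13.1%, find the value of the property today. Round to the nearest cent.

$407017.54

Growing perpetuity: P = D₁ / (r − g) = $46,400.0000 / (0.131 − 0.017) = $407,017.54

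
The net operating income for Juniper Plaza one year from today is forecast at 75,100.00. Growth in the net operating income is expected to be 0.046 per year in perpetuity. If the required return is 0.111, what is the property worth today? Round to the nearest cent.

1155384.62

Growing perpetuity: P = D₁ / (r − g) = 75,100.0000 / (0.111 − 0.046) = 1,155,384.62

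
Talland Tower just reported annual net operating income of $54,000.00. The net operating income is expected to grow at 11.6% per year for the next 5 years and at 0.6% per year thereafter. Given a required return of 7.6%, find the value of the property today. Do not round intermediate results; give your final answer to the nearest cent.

$1233082.91

D_1 = 60264.00000
D_2 = 67254.62400
D_3 = 75056.16038
D_4 = 83762.67499
D_5 = 93479.14529
Terminal value at year 5: TV = D_5×(1+g_2)/(r−g_2) = 94040.02016/0.07 = 1343428.85941
P_0 = D_1/(1+r)^1 + D_2/(1+r)^2 + D_3/(1+r)^3 + D_4/(1+r)^4 + D_5/(1+r)^5 + TV/(1+r)^5
    = 56007.43494 + 58089.49572 + 60248.95653 + 62488.69469 + 64811.69449 + 931436.63801 = 1233082.91440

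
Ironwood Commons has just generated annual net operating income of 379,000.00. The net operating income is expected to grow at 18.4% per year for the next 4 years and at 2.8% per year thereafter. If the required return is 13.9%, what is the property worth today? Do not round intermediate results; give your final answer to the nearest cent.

D_1 = 448736.00000
D_2 = 531303.42400
D_3 = 629063.25402
D_4 = 744810.89275
Terminal value at year 4: TV = D_4×(1+g_2)/(r−g_2) = 765665.59775/0.111 = 6897888.26804
P_0 = D_1/(1+r)^1 + D_2/(1+r)^2 + D_3/(1+r)^3 + D_4/(1+r)^4 + TV/(1+r)^4
    = 393973.66111 + 409538.90672 + 425719.10935 + 442538.56495 + 4098465.26814 = 5770235.51026

5770235.51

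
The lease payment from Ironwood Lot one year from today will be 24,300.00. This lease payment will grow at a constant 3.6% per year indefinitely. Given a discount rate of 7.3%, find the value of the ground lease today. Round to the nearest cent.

656756.76

Growing perpetuity: P = D₁ / (r − g) = 24,300.0000 / (0.073 − 0.036) = 656,756.76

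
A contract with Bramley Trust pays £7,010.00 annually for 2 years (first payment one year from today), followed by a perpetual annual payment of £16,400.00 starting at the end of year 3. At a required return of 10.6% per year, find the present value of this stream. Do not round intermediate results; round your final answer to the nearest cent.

PV of 2-year annuity: £7,010.00 × [1 − (1+0.106)^−2] / 0.106 = 12068.85670
Perpetuity value at year 2: £16,400.00 / 0.106 = 154716.98113
PV of perpetuity: 154716.98113 / (1+0.106)^2 = 126481.71010
Total PV = 12068.85670 + 126481.71010 = 138550.56680

£138550.57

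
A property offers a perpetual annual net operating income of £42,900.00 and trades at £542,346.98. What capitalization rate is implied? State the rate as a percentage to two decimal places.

P = C/r ⇒ r = C/P = £42,900.00/£542,346.98 = 0.079101

7.91%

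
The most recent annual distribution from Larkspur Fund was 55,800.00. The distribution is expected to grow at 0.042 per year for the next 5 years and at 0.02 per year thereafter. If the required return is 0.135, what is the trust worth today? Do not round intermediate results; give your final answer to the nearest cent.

540236.73

D_1 = 58143.60000
D_2 = 60585.63120
D_3 = 63130.22771
D_4 = 65781.69727
D_5 = 68544.52856
Terminal value at year 5: TV = D_5×(1+g_2)/(r−g_2) = 69915.41913/0.115 = 607960.16636
P_0 = D_1/(1+r)^1 + D_2/(1+r)^2 + D_3/(1+r)^3 + D_4/(1+r)^4 + D_5/(1+r)^5 + TV/(1+r)^5
    = 51227.84141 + 47030.31784 + 43176.73233 + 39638.90316 + 36390.95779 + 322771.97343 = 540236.72595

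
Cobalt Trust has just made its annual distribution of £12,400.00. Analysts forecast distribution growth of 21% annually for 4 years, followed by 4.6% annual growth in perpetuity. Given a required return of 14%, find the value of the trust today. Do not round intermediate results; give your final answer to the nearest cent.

£232820.87

D_1 = 15004.00000
D_2 = 18154.84000
D_3 = 21967.35640
D_4 = 26580.50124
Terminal value at year 4: TV = D_4×(1+g_2)/(r−g_2) = 27803.20430/0.094 = 295778.76916
P_0 = D_1/(1+r)^1 + D_2/(1+r)^2 + D_3/(1+r)^3 + D_4/(1+r)^4 + TV/(1+r)^4
    = 13161.40351 + 13969.55986 + 14827.33986 + 15737.79055 + 175124.77569 = 232820.86946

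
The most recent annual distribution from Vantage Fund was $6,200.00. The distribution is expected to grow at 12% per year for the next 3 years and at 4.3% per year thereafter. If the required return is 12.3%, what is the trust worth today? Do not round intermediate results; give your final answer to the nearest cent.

D_1 = 6944.00000
D_2 = 7777.28000
D_3 = 8710.55360
Terminal value at year 3: TV = D_3×(1+g_2)/(r−g_2) = 9085.10740/0.08 = 113563.84256
P_0 = D_1/(1+r)^1 + D_2/(1+r)^2 + D_3/(1+r)^3 + TV/(1+r)^3
    = 6183.43722 + 6166.91869 + 6150.44429 + 80186.41737 = 98687.21756

$98687.22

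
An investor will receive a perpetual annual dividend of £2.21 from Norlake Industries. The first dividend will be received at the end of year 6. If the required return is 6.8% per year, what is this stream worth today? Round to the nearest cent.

£23.39

Value at end of year 5: C / r = £2.21 / 0.068 = £32.5000
Discount to today: PV = £32.5000 / (1 + 0.068)^5 = £32.5000 / 1.389493 = £23.39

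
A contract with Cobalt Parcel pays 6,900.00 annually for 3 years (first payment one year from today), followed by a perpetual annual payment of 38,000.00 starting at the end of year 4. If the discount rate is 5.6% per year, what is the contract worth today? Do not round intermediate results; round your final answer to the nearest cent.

594821.68

PV of 3-year annuity: 6,900.00 × [1 − (1+0.056)^−3] / 0.056 = 18581.13352
Perpetuity value at year 3: 38,000.00 / 0.056 = 678571.42857
PV of perpetuity: 678571.42857 / (1+0.056)^3 = 576240.54832
Total PV = 18581.13352 + 576240.54832 = 594821.68184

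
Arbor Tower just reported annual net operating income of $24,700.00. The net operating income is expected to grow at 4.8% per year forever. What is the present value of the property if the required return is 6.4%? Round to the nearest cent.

$1617850.00

D₁ = D₀ × (1 + g) = $24,700.00 × 1.048 = $25,885.6000
Growing perpetuity: P = D₁ / (r − g) = $25,885.6000 / (0.064 − 0.048) = $1,617,850.00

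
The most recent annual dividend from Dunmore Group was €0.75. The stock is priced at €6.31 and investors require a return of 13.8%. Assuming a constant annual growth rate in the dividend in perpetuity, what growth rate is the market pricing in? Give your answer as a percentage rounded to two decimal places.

P = D₀(1+g)/(r−g) ⇒ P(r−g) = D₀(1+g) ⇒ g(P+D₀) = P·r − D₀
g = (P·r − D₀)/(P + D₀) = (€6.31×0.138 − €0.75) / (€6.31 + €0.75) = 0.017108

1.71%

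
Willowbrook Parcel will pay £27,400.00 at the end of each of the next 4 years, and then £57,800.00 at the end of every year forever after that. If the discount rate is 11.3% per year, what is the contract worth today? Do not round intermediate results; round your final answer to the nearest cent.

PV of 4-year annuity: £27,400.00 × [1 − (1+0.113)^−4] / 0.113 = 84465.36968
Perpetuity value at year 4: £57,800.00 / 0.113 = 511504.42478
PV of perpetuity: 511504.42478 / (1+0.113)^4 = 333325.65224
Total PV = 84465.36968 + 333325.65224 = 417791.02192

£417791.02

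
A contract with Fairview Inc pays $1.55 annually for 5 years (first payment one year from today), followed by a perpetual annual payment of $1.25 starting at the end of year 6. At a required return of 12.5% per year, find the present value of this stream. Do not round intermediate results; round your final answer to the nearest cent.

PV of 5-year annuity: $1.55 × [1 − (1+0.125)^−5] / 0.125 = 5.51888
Perpetuity value at year 5: $1.25 / 0.125 = 10.00000
PV of perpetuity: 10.00000 / (1+0.125)^5 = 5.54929
Total PV = 5.51888 + 5.54929 = 11.06817

$11.07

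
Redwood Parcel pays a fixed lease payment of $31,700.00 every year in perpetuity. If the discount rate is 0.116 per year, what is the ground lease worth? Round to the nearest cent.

Level perpetuity: PV = C / r = $31,700.00 / 0.116 = $273,275.86

$273275.86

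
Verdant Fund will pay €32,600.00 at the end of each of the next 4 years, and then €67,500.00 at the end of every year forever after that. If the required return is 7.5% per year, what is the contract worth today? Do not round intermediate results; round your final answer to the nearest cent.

€783108.51

PV of 4-year annuity: €32,600.00 × [1 − (1+0.075)^−4] / 0.075 = 109188.03639
Perpetuity value at year 4: €67,500.00 / 0.075 = 900000.00000
PV of perpetuity: 900000.00000 / (1+0.075)^4 = 673920.47680
Total PV = 109188.03639 + 673920.47680 = 783108.51319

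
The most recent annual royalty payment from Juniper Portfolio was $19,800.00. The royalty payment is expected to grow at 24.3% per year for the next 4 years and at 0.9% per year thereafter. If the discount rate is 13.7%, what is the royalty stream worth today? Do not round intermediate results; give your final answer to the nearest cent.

D_1 = 24611.40000
D_2 = 30591.97020
D_3 = 38025.81896
D_4 = 47266.09297
Terminal value at year 4: TV = D_4×(1+g_2)/(r−g_2) = 47691.48780/0.128 = 372589.74845
P_0 = D_1/(1+r)^1 + D_2/(1+r)^2 + D_3/(1+r)^3 + D_4/(1+r)^4 + TV/(1+r)^4
    = 21645.91029 + 23663.91072 + 25870.04488 + 28281.85205 + 222940.53689 = 322402.25483

$322402.25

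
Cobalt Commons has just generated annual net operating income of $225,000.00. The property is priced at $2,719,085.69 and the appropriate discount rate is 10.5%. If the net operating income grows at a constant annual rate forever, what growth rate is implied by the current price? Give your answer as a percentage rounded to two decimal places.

2.06%

P = D₀(1+g)/(r−g) ⇒ P(r−g) = D₀(1+g) ⇒ g(P+D₀) = P·r − D₀
g = (P·r − D₀)/(P + D₀) = ($2,719,085.69×0.105 − $225,000.00) / ($2,719,085.69 + $225,000.00) = 0.020551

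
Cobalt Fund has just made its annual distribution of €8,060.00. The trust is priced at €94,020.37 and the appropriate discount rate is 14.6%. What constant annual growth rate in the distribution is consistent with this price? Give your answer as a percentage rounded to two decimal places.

P = D₀(1+g)/(r−g) ⇒ P(r−g) = D₀(1+g) ⇒ g(P+D₀) = P·r − D₀
g = (P·r − D₀)/(P + D₀) = (€94,020.37×0.146 − €8,060.00) / (€94,020.37 + €8,060.00) = 0.055515

5.55%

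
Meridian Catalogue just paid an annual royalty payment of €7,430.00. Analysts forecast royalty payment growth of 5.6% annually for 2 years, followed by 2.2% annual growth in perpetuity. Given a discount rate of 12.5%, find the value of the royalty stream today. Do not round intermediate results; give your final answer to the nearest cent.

€78477.73

D_1 = 7846.08000
D_2 = 8285.46048
Terminal value at year 2: TV = D_2×(1+g_2)/(r−g_2) = 8467.74061/0.103 = 82211.07389
P_0 = D_1/(1+r)^1 + D_2/(1+r)^2 + TV/(1+r)^2
    = 6974.29333 + 6546.53668 + 64956.89789 = 78477.72790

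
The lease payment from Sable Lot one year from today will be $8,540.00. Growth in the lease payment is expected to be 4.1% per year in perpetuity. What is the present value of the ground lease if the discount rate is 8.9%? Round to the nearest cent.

Growing perpetuity: P = D₁ / (r − g) = $8,540.0000 / (0.089 − 0.041) = $177,916.67

$177916.67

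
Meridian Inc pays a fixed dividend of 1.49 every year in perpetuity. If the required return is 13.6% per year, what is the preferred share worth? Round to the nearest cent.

Level perpetuity: PV = C / r = 1.49 / 0.136 = 10.96

10.96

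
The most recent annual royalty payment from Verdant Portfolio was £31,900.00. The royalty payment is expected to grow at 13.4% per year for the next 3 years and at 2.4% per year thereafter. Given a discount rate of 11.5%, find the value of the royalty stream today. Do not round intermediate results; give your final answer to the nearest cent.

D_1 = 36174.60000
D_2 = 41021.99640
D_3 = 46518.94392
Terminal value at year 3: TV = D_3×(1+g_2)/(r−g_2) = 47635.39857/0.091 = 523465.91837
P_0 = D_1/(1+r)^1 + D_2/(1+r)^2 + D_3/(1+r)^3 + TV/(1+r)^3
    = 32443.58744 + 32996.43781 + 33558.70895 + 377627.66995 = 476626.40416

£476626.40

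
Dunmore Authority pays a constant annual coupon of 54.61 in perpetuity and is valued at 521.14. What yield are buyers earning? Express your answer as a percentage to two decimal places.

P = C/r ⇒ r = C/P = 54.61/521.14 = 0.104789

10.48%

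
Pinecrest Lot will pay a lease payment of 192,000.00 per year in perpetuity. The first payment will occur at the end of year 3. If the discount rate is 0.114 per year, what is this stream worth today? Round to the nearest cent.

Value at end of year 2: C / r = 192,000.00 / 0.114 = 1,684,210.5263
Discount to today: PV = 1,684,210.5263 / (1 + 0.114)^2 = 1,684,210.5263 / 1.240996 = 1,357,144.20

1357144.20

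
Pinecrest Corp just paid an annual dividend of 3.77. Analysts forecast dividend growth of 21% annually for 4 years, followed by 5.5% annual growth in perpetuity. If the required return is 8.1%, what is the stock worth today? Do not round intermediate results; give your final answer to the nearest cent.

260.29

D_1 = 4.56170
D_2 = 5.51966
D_3 = 6.67878
D_4 = 8.08133
Terminal value at year 4: TV = D_4×(1+g_2)/(r−g_2) = 8.52580/0.026 = 327.91550
P_0 = D_1/(1+r)^1 + D_2/(1+r)^2 + D_3/(1+r)^3 + D_4/(1+r)^4 + TV/(1+r)^4
    = 4.21989 + 4.72347 + 5.28713 + 5.91807 + 240.13705 = 260.28561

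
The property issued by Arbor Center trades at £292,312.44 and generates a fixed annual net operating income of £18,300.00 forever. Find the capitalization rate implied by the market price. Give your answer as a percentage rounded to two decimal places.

6.26%

P = C/r ⇒ r = C/P = £18,300.00/£292,312.44 = 0.062604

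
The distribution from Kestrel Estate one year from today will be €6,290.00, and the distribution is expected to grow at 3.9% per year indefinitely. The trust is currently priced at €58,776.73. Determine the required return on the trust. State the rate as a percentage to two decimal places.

14.60%

P = D₁/(r − g) ⇒ r = D₁/P + g = €6,290.0000/€58,776.73 + 0.039 = 0.107015 + 0.039 = 0.146015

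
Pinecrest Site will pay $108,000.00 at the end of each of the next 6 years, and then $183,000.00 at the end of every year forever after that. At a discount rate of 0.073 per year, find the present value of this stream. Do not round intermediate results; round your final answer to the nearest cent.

$2152645.80

PV of 6-year annuity: $108,000.00 × [1 − (1+0.073)^−6] / 0.073 = 510053.06330
Perpetuity value at year 6: $183,000.00 / 0.073 = 2506849.31507
PV of perpetuity: 2506849.31507 / (1+0.073)^6 = 1642592.73558
Total PV = 510053.06330 + 1642592.73558 = 2152645.79889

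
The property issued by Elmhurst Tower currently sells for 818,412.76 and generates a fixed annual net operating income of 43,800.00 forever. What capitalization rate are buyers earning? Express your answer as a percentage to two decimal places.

5.35%

P = C/r ⇒ r = C/P = 43,800.00/818,412.76 = 0.053518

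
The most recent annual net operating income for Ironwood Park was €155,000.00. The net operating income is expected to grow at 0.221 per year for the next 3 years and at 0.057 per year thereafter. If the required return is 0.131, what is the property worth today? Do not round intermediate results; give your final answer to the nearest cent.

D_1 = 189255.00000
D_2 = 231080.35500
D_3 = 282149.11345
Terminal value at year 3: TV = D_3×(1+g_2)/(r−g_2) = 298231.61292/0.074 = 4030156.93138
P_0 = D_1/(1+r)^1 + D_2/(1+r)^2 + D_3/(1+r)^3 + TV/(1+r)^3
    = 167334.21751 + 180649.93773 + 195025.26434 + 2785698.70825 = 3328708.12783

€3328708.13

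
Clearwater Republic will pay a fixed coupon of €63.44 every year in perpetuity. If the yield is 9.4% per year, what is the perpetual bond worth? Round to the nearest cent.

€674.89

Level perpetuity: PV = C / r = €63.44 / 0.094 = €674.89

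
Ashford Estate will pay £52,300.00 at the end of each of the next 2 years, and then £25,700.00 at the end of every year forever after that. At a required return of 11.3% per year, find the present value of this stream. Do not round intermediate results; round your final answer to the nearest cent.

£272805.93

PV of 2-year annuity: £52,300.00 × [1 − (1+0.113)^−2] / 0.113 = 89209.44906
Perpetuity value at year 2: £25,700.00 / 0.113 = 227433.62832
PV of perpetuity: 227433.62832 / (1+0.113)^2 = 183596.48031
Total PV = 89209.44906 + 183596.48031 = 272805.92937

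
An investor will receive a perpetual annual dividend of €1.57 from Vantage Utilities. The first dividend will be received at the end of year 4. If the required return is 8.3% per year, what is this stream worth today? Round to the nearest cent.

Value at end of year 3: C / r = €1.57 / 0.083 = €18.9157
Discount to today: PV = €18.9157 / (1 + 0.083)^3 = €18.9157 / 1.270239 = €14.89

€14.89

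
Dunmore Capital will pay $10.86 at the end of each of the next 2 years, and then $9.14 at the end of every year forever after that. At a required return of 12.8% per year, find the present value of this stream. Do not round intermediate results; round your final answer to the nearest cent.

$74.28

PV of 2-year annuity: $10.86 × [1 − (1+0.128)^−2] / 0.128 = 18.16282
Perpetuity value at year 2: $9.14 / 0.128 = 71.40625
PV of perpetuity: 71.40625 / (1+0.128)^2 = 56.12005
Total PV = 18.16282 + 56.12005 = 74.28287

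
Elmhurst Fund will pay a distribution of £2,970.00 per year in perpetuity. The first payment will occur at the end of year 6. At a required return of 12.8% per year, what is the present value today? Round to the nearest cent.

Value at end of year 5: C / r = £2,970.00 / 0.128 = £23,203.1250
Discount to today: PV = £23,203.1250 / (1 + 0.128)^5 = £23,203.1250 / 1.826188 = £12,705.77

£12705.77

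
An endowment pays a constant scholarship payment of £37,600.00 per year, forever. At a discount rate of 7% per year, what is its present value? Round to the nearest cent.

Level perpetuity: PV = C / r = £37,600.00 / 0.07 = £537,142.86

£537142.86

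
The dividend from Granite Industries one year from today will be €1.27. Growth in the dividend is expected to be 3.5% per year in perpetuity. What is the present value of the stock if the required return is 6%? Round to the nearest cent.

€50.80

Growing perpetuity: P = D₁ / (r − g) = €1.2700 / (0.06 − 0.035) = €50.80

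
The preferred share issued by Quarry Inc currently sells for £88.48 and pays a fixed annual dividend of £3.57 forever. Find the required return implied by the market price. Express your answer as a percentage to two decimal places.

4.03%

P = C/r ⇒ r = C/P = £3.57/£88.48 = 0.040348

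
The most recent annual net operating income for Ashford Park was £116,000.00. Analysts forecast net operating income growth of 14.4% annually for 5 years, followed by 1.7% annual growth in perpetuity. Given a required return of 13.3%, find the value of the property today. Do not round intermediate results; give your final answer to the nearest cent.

£1664450.39

D_1 = 132704.00000
D_2 = 151813.37600
D_3 = 173674.50214
D_4 = 198683.63045
D_5 = 227294.07324
Terminal value at year 5: TV = D_5×(1+g_2)/(r−g_2) = 231158.07248/0.116 = 1992742.00416
P_0 = D_1/(1+r)^1 + D_2/(1+r)^2 + D_3/(1+r)^3 + D_4/(1+r)^4 + D_5/(1+r)^5 + TV/(1+r)^5
    = 117126.21359 + 118263.36130 + 119411.54927 + 120570.88470 + 121741.47581 + 1067336.90434 = 1664450.38901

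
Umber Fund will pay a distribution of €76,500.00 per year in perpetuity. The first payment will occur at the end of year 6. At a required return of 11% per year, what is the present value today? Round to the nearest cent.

Value at end of year 5: C / r = €76,500.00 / 0.11 = €695,454.5455
Discount to today: PV = €695,454.5455 / (1 + 0.11)^5 = €695,454.5455 / 1.685058 = €412,718.42

€412718.42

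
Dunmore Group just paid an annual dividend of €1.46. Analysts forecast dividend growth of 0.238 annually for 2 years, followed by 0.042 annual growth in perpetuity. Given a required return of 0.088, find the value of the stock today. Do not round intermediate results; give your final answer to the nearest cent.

D_1 = 1.80748
D_2 = 2.23766
Terminal value at year 2: TV = D_2×(1+g_2)/(r−g_2) = 2.33164/0.046 = 50.68787
P_0 = D_1/(1+r)^1 + D_2/(1+r)^2 + TV/(1+r)^2
    = 1.66129 + 1.89032 + 42.81996 = 46.37157

€46.37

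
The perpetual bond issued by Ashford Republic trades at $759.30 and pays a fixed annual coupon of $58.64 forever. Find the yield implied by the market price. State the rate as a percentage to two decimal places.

P = C/r ⇒ r = C/P = $58.64/$759.30 = 0.077229

7.72%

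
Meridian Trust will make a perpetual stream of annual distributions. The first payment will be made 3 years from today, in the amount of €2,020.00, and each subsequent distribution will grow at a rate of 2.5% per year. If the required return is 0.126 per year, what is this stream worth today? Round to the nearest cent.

€15774.41

Value at end of year 2: C₁ / (r − g) = €2,020.00 / (0.126 − 0.025) = €20,000.0000
Discount to today: PV = €20,000.0000 / (1 + 0.126)^2 = €20,000.0000 / 1.267876 = €15,774.41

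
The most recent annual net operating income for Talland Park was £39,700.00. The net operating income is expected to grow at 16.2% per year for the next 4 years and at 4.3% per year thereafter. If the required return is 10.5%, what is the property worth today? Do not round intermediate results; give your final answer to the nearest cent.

£997055.05

D_1 = 46131.40000
D_2 = 53604.68680
D_3 = 62288.64606
D_4 = 72379.40672
Terminal value at year 4: TV = D_4×(1+g_2)/(r−g_2) = 75491.72121/0.062 = 1217608.40666
P_0 = D_1/(1+r)^1 + D_2/(1+r)^2 + D_3/(1+r)^3 + D_4/(1+r)^4 + TV/(1+r)^4
    = 41747.87330 + 43901.38351 + 46165.97976 + 48547.39229 + 816692.42198 = 997055.05085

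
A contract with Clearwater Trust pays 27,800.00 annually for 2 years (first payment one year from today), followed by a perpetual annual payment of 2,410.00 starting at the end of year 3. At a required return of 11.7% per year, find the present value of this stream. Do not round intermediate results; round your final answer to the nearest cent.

PV of 2-year annuity: 27,800.00 × [1 − (1+0.117)^−2] / 0.117 = 47169.28658
Perpetuity value at year 2: 2,410.00 / 0.117 = 20598.29060
PV of perpetuity: 20598.29060 / (1+0.117)^2 = 16509.15460
Total PV = 47169.28658 + 16509.15460 = 63678.44118

63678.44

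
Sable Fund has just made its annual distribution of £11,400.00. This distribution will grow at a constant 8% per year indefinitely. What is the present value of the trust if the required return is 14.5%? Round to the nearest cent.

D₁ = D₀ × (1 + g) = £11,400.00 × 1.08 = £12,312.0000
Growing perpetuity: P = D₁ / (r − g) = £12,312.0000 / (0.145 − 0.08) = £189,415.38

£189415.38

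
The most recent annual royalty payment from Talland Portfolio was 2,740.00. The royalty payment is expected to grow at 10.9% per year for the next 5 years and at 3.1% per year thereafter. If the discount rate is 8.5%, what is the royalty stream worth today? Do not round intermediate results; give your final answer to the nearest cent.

72997.63

D_1 = 3038.66000
D_2 = 3369.87394
D_3 = 3737.19020
D_4 = 4144.54393
D_5 = 4596.29922
Terminal value at year 5: TV = D_5×(1+g_2)/(r−g_2) = 4738.78450/0.054 = 87755.26844
P_0 = D_1/(1+r)^1 + D_2/(1+r)^2 + D_3/(1+r)^3 + D_4/(1+r)^4 + D_5/(1+r)^5 + TV/(1+r)^5
    = 2800.60829 + 2862.55723 + 2925.87647 + 2990.59632 + 3056.74776 + 58361.23964 = 72997.62572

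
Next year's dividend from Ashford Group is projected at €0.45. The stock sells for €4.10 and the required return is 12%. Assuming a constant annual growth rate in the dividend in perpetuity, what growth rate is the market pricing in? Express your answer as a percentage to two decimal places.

P = D₁/(r−g) ⇒ g = r − D₁/P = 0.12 − €0.45/€4.10 = 0.010244

1.02%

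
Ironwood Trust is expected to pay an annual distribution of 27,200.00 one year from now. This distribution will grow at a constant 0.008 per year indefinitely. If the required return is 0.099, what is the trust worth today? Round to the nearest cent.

298901.10

Growing perpetuity: P = D₁ / (r − g) = 27,200.0000 / (0.099 − 0.008) = 298,901.10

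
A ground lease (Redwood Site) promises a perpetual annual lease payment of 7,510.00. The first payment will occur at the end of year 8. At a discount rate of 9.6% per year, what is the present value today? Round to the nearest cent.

Value at end of year 7: C / r = 7,510.00 / 0.096 = 78,229.1667
Discount to today: PV = 78,229.1667 / (1 + 0.096)^7 = 78,229.1667 / 1.899651 = 41,180.80

41180.80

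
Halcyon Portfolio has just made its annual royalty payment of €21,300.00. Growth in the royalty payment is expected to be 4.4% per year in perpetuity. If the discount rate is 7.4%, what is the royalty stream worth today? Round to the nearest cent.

€741240.00

D₁ = D₀ × (1 + g) = €21,300.00 × 1.044 = €22,237.2000
Growing perpetuity: P = D₁ / (r − g) = €22,237.2000 / (0.074 − 0.044) = €741,240.00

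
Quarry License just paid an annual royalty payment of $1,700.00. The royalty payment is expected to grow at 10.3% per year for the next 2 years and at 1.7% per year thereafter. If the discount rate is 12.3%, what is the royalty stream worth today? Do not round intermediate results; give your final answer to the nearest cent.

D_1 = 1875.10000
D_2 = 2068.23530
Terminal value at year 2: TV = D_2×(1+g_2)/(r−g_2) = 2103.39530/0.106 = 19843.35189
P_0 = D_1/(1+r)^1 + D_2/(1+r)^2 + TV/(1+r)^2
    = 1669.72395 + 1639.98711 + 15734.59328 = 19044.30434

$19044.30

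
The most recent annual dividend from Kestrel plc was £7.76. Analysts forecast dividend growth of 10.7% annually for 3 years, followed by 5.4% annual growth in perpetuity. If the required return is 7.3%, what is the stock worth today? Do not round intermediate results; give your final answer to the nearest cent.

D_1 = 8.59032
D_2 = 9.50948
D_3 = 10.52700
Terminal value at year 3: TV = D_3×(1+g_2)/(r−g_2) = 11.09546/0.019 = 583.97142
P_0 = D_1/(1+r)^1 + D_2/(1+r)^2 + D_3/(1+r)^3 + TV/(1+r)^3
    = 8.00589 + 8.25957 + 8.52129 + 472.70743 = 497.49418

£497.49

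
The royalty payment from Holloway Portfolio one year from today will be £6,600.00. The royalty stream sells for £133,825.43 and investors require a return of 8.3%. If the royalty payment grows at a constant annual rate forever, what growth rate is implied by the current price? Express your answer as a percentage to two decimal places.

P = D₁/(r−g) ⇒ g = r − D₁/P = 0.083 − £6,600.00/£133,825.43 = 0.033682

3.37%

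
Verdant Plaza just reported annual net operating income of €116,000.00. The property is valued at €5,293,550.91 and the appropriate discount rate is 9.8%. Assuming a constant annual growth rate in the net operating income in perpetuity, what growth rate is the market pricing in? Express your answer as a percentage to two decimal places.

P = D₀(1+g)/(r−g) ⇒ P(r−g) = D₀(1+g) ⇒ g(P+D₀) = P·r − D₀
g = (P·r − D₀)/(P + D₀) = (€5,293,550.91×0.098 − €116,000.00) / (€5,293,550.91 + €116,000.00) = 0.074455

7.45%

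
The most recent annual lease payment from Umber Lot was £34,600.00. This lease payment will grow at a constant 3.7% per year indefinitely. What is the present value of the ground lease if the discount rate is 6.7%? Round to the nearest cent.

£1196006.67

D₁ = D₀ × (1 + g) = £34,600.00 × 1.037 = £35,880.2000
Growing perpetuity: P = D₁ / (r − g) = £35,880.2000 / (0.067 − 0.037) = £1,196,006.67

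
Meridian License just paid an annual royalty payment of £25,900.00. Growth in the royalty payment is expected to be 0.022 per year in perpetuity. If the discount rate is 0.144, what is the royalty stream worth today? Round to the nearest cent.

£216965.57

D₁ = D₀ × (1 + g) = £25,900.00 × 1.022 = £26,469.8000
Growing perpetuity: P = D₁ / (r − g) = £26,469.8000 / (0.144 − 0.022) = £216,965.57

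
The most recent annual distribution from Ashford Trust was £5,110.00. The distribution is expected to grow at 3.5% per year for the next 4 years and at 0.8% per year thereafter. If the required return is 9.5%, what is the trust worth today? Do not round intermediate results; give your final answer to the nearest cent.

D_1 = 5288.85000
D_2 = 5473.95975
D_3 = 5665.54834
D_4 = 5863.84253
Terminal value at year 4: TV = D_4×(1+g_2)/(r−g_2) = 5910.75327/0.087 = 67939.69280
P_0 = D_1/(1+r)^1 + D_2/(1+r)^2 + D_3/(1+r)^3 + D_4/(1+r)^4 + TV/(1+r)^4
    = 4830.00000 + 4565.34247 + 4315.18671 + 4078.73813 + 47257.10382 = 65046.37112

£65046.37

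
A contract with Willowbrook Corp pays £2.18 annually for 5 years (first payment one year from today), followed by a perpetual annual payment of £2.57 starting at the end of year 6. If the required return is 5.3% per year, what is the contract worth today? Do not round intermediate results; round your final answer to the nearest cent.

£46.82

PV of 5-year annuity: £2.18 × [1 − (1+0.053)^−5] / 0.053 = 9.36050
Perpetuity value at year 5: £2.57 / 0.053 = 48.49057
PV of perpetuity: 48.49057 / (1+0.053)^5 = 37.45548
Total PV = 9.36050 + 37.45548 = 46.81598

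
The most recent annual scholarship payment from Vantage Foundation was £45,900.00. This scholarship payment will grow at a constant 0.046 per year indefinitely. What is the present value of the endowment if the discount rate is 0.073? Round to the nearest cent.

£1778200.00

D₁ = D₀ × (1 + g) = £45,900.00 × 1.046 = £48,011.4000
Growing perpetuity: P = D₁ / (r − g) = £48,011.4000 / (0.073 − 0.046) = £1,778,200.00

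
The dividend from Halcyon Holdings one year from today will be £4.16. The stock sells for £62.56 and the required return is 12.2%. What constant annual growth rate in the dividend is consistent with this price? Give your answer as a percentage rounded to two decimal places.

P = D₁/(r−g) ⇒ g = r − D₁/P = 0.122 − £4.16/£62.56 = 0.055504

5.55%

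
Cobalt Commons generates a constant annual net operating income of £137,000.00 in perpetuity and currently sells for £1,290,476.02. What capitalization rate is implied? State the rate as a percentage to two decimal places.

P = C/r ⇒ r = C/P = £137,000.00/£1,290,476.02 = 0.106162

10.62%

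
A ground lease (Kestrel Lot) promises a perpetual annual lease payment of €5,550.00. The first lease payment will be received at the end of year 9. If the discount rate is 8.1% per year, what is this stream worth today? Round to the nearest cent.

Value at end of year 8: C / r = €5,550.00 / 0.081 = €68,518.5185
Discount to today: PV = €68,518.5185 / (1 + 0.081)^8 = €68,518.5185 / 1.864685 = €36,745.35

€36745.35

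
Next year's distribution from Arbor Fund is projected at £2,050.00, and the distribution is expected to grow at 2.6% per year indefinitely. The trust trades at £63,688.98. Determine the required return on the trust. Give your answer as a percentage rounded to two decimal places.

P = D₁/(r − g) ⇒ r = D₁/P + g = £2,050.0000/£63,688.98 + 0.026 = 0.032188 + 0.026 = 0.058188

5.82%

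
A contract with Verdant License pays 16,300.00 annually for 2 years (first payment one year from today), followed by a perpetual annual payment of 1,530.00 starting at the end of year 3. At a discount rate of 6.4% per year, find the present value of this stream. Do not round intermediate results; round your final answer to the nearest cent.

PV of 2-year annuity: 16,300.00 × [1 − (1+0.064)^−2] / 0.064 = 29717.62112
Perpetuity value at year 2: 1,530.00 / 0.064 = 23906.25000
PV of perpetuity: 23906.25000 / (1+0.064)^2 = 21116.80458
Total PV = 29717.62112 + 21116.80458 = 50834.42570

50834.43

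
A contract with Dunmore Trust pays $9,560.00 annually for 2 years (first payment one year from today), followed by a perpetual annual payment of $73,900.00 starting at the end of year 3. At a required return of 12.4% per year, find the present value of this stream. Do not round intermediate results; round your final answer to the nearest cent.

PV of 2-year annuity: $9,560.00 × [1 − (1+0.124)^−2] / 0.124 = 16072.36484
Perpetuity value at year 2: $73,900.00 / 0.124 = 595967.74194
PV of perpetuity: 595967.74194 / (1+0.124)^2 = 471726.34428
Total PV = 16072.36484 + 471726.34428 = 487798.70912

$487798.71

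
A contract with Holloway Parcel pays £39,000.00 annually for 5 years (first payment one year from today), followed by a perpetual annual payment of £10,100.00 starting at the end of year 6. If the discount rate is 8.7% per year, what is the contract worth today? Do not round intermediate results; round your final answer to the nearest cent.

PV of 5-year annuity: £39,000.00 × [1 − (1+0.087)^−5] / 0.087 = 152884.60706
Perpetuity value at year 5: £10,100.00 / 0.087 = 116091.95402
PV of perpetuity: 116091.95402 / (1+0.087)^5 = 76498.76091
Total PV = 152884.60706 + 76498.76091 = 229383.36797

£229383.37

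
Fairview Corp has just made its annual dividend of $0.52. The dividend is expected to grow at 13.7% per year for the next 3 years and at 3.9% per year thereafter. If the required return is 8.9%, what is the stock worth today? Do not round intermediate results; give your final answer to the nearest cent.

D_1 = 0.59124
D_2 = 0.67224
D_3 = 0.76434
Terminal value at year 3: TV = D_3×(1+g_2)/(r−g_2) = 0.79415/0.05 = 15.88292
P_0 = D_1/(1+r)^1 + D_2/(1+r)^2 + D_3/(1+r)^3 + TV/(1+r)^3
    = 0.54292 + 0.56685 + 0.59184 + 12.29834 = 13.99995

$14.00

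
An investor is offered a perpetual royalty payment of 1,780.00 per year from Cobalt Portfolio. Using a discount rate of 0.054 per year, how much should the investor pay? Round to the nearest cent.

Level perpetuity: PV = C / r = 1,780.00 / 0.054 = 32,962.96

32962.96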